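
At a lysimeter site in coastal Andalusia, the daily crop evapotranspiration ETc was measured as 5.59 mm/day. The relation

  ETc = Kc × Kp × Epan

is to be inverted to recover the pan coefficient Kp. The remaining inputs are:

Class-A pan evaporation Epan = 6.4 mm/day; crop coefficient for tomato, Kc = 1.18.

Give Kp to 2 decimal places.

0.74

ETc = Kc × Kp × Epan  ⇒  Kp = ETc / (Kc × Epan)
Kp = 5.59 / (1.18 × 6.4) = 5.59 / 7.552 = 0.7402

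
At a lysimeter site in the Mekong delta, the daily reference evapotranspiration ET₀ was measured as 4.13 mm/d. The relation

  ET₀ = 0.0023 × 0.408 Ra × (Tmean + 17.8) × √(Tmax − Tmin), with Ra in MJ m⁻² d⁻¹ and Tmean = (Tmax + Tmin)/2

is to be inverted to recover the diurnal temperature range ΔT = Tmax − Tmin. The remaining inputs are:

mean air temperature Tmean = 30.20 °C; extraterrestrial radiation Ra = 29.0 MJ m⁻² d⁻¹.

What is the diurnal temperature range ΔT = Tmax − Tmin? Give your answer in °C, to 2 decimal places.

√ΔT = ET₀ / [0.0023 × 0.408 × Ra × (Tmean+17.8)] = 4.13 / (0.0023 × 11.8320 × 48.00) = 3.1617
ΔT = 3.1617² = 9.996 °C

10.00 °C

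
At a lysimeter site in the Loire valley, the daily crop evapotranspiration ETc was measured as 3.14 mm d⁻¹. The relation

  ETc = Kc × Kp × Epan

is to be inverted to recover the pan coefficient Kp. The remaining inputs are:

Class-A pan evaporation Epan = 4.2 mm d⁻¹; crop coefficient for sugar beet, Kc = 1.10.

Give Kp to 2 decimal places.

0.68

ETc = Kc × Kp × Epan  ⇒  Kp = ETc / (Kc × Epan)
Kp = 3.14 / (1.10 × 4.2) = 3.14 / 4.620 = 0.6797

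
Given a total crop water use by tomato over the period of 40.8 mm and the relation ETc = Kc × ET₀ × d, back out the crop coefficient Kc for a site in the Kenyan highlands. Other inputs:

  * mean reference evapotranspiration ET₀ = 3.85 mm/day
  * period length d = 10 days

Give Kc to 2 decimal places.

ETc = Kc × ET₀ × d  ⇒  Kc = ETc / (ET₀ × d)
Kc = 40.8 / (3.85 × 10) = 40.8 / 38.50 = 1.0597

1.06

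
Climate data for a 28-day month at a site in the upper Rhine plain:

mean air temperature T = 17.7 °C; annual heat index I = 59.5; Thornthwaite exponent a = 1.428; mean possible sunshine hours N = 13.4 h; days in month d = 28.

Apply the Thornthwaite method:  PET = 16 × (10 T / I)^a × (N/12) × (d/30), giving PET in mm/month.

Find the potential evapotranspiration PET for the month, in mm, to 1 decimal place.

10T/I = 10 × 17.7 / 59.5 = 2.9748
(10T/I)^a = 2.9748^1.428 = 4.7435
Uncorrected PET = 16 × 4.7435 = 75.896 mm
Correction = (N/12)(d/30) = (13.4/12)(28/30) = 1.0422
PET = 75.896 × 1.0422 = 79.099 mm/month

79.1 mm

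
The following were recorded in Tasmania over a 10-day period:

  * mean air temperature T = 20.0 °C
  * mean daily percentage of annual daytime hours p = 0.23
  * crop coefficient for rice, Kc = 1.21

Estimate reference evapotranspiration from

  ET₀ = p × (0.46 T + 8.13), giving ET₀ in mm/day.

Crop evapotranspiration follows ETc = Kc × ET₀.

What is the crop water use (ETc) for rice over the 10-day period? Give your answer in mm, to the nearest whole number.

ET₀ = 0.23 × (0.46 × 20.0 + 8.13) = 0.23 × 17.330 = 3.9859 mm/d
ETc = Kc × ET₀ = 1.21 × 3.9859 = 4.8229 mm/d
Over 10 days: 4.8229 × 10 = 48.229 mm

48 mm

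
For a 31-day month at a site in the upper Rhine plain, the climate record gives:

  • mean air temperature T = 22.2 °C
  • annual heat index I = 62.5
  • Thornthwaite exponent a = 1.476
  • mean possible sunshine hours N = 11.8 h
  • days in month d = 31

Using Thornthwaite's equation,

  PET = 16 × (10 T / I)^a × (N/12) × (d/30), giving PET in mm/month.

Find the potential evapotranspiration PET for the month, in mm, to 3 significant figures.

106 mm

10T/I = 10 × 22.2 / 62.5 = 3.5520
(10T/I)^a = 3.5520^1.476 = 6.4938
Uncorrected PET = 16 × 6.4938 = 103.901 mm
Correction = (N/12)(d/30) = (11.8/12)(31/30) = 1.0161
PET = 103.901 × 1.0161 = 105.574 mm/month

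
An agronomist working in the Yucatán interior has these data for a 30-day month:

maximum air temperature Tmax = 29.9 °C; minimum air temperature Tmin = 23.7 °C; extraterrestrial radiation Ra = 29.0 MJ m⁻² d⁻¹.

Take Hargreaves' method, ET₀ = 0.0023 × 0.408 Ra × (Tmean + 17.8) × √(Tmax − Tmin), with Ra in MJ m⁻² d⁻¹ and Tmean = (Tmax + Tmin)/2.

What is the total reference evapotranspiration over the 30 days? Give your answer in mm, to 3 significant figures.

Tmean = (29.9 + 23.7)/2 = 26.80 °C
0.408 Ra = 0.408 × 29.0 = 11.8320 mm/d equivalent
ET₀ = 0.0023 × 11.8320 × (26.80 + 17.8) × √6.2 = 0.0023 × 11.8320 × 44.60 × 2.4900 = 3.0222 mm/d
Over 30 days: 3.0222 × 30 = 90.666 mm

90.7 mm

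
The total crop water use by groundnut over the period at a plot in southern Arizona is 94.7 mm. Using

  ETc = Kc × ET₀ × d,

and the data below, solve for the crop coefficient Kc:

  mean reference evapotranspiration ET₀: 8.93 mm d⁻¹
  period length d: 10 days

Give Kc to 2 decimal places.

1.06

ETc = Kc × ET₀ × d  ⇒  Kc = ETc / (ET₀ × d)
Kc = 94.7 / (8.93 × 10) = 94.7 / 89.30 = 1.0605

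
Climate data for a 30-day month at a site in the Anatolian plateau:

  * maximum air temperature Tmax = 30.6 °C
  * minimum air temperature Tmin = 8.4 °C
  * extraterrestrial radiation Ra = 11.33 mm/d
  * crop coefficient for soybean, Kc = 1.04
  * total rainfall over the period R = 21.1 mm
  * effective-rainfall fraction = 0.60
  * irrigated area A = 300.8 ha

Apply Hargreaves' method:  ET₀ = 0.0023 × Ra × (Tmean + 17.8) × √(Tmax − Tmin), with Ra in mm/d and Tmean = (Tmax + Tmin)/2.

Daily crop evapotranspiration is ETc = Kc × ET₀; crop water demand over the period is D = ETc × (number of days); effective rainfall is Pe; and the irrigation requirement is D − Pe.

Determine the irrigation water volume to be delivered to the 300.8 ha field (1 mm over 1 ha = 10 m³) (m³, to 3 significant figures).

392000 m³

Tmean = (30.6 + 8.4)/2 = 19.50 °C
ET₀ = 0.0023 × 11.33 × (19.50 + 17.8) × √22.2 = 0.0023 × 11.33 × 37.30 × 4.7117 = 4.5798 mm/d
ETc = Kc × ET₀ = 1.04 × 4.5798 = 4.7630 mm/d
Crop demand D = ETc × 30 d = 4.7630 × 30 = 142.890 mm
Pe = 0.60 × 21.1 = 12.660 mm
D − Pe = 142.890 − 12.660 = 130.230 mm
Volume = 130.230 mm × 300.8 ha × 10 = 391731.8 m³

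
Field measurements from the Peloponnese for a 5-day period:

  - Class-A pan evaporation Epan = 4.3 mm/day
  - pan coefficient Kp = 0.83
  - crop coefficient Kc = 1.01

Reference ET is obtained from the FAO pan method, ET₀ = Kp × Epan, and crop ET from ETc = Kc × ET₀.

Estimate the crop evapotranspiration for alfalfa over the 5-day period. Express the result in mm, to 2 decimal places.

ET₀ = 0.83 × 4.3 = 3.5690 mm/d
ETc = Kc × ET₀ = 1.01 × 3.5690 = 3.6047 mm/d
Over 5 days: 3.6047 × 5 = 18.024 mm

18.02 mm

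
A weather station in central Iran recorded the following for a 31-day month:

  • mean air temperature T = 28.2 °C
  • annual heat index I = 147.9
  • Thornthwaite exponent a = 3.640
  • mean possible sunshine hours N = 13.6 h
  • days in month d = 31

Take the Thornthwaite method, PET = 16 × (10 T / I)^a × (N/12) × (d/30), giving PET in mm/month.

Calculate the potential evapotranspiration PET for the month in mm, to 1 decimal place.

10T/I = 10 × 28.2 / 147.9 = 1.9067
(10T/I)^a = 1.9067^3.640 = 10.4768
Uncorrected PET = 16 × 10.4768 = 167.629 mm
Correction = (N/12)(d/30) = (13.6/12)(31/30) = 1.1711
PET = 167.629 × 1.1711 = 196.310 mm/month

196.3 mm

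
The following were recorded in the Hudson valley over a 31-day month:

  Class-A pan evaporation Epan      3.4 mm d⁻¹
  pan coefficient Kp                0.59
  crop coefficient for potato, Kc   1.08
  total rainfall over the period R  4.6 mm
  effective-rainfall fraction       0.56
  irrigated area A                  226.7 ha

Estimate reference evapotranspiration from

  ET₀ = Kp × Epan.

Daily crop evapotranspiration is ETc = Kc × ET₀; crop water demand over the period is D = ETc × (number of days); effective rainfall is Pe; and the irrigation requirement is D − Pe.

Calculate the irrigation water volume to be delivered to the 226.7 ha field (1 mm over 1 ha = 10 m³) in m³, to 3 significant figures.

146000 m³

ET₀ = 0.59 × 3.4 = 2.0060 mm/d
ETc = Kc × ET₀ = 1.08 × 2.0060 = 2.1665 mm/d
Crop demand D = ETc × 31 d = 2.1665 × 31 = 67.162 mm
Pe = 0.56 × 4.6 = 2.576 mm
D − Pe = 67.162 − 2.576 = 64.586 mm
Volume = 64.586 mm × 226.7 ha × 10 = 146416.5 m³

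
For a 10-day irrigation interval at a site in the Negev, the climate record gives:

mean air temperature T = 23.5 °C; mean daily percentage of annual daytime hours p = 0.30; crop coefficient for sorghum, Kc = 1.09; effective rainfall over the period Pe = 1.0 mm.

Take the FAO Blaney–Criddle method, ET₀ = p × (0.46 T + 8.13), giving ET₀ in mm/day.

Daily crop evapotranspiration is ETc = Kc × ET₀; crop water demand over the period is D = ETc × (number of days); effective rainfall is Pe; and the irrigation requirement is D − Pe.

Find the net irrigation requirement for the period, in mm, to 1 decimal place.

ET₀ = 0.30 × (0.46 × 23.5 + 8.13) = 0.30 × 18.940 = 5.6820 mm/d
ETc = Kc × ET₀ = 1.09 × 5.6820 = 6.1934 mm/d
Crop demand D = ETc × 10 d = 6.1934 × 10 = 61.934 mm
D − Pe = 61.934 − 1.0 = 60.934 mm

60.9 mm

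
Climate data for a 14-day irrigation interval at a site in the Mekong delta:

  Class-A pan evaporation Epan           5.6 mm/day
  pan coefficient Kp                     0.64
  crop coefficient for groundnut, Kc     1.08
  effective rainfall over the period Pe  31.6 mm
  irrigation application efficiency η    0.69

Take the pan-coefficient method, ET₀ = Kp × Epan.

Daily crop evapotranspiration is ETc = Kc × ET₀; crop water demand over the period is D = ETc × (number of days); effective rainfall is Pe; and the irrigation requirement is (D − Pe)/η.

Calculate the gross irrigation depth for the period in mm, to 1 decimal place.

ET₀ = 0.64 × 5.6 = 3.5840 mm/d
ETc = Kc × ET₀ = 1.08 × 3.5840 = 3.8707 mm/d
Crop demand D = ETc × 14 d = 3.8707 × 14 = 54.190 mm
D − Pe = 54.190 − 31.6 = 22.590 mm
Gross irrigation = 22.590 / 0.69 = 32.739 mm

32.7 mm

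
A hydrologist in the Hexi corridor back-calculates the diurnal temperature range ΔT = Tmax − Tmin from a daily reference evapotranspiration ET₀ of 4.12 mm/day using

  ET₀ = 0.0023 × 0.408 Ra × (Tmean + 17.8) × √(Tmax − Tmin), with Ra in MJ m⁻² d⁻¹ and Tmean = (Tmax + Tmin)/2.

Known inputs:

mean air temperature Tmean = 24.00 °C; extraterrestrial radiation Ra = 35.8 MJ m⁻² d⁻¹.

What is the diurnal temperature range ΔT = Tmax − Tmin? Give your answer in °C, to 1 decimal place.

8.6 °C

√ΔT = ET₀ / [0.0023 × 0.408 × Ra × (Tmean+17.8)] = 4.12 / (0.0023 × 14.6064 × 41.80) = 2.9339
ΔT = 2.9339² = 8.608 °C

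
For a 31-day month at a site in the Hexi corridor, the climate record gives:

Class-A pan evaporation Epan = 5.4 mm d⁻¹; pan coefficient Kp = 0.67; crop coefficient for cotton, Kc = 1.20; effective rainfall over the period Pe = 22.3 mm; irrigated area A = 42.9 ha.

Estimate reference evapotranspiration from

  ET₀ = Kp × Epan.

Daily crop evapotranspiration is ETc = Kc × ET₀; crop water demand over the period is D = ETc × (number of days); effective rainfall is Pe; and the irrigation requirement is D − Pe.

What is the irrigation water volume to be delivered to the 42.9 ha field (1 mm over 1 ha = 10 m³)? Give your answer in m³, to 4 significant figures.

48170 m³

ET₀ = 0.67 × 5.4 = 3.6180 mm/d
ETc = Kc × ET₀ = 1.20 × 3.6180 = 4.3416 mm/d
Crop demand D = ETc × 31 d = 4.3416 × 31 = 134.590 mm
D − Pe = 134.590 − 22.3 = 112.290 mm
Volume = 112.290 mm × 42.9 ha × 10 = 48172.4 m³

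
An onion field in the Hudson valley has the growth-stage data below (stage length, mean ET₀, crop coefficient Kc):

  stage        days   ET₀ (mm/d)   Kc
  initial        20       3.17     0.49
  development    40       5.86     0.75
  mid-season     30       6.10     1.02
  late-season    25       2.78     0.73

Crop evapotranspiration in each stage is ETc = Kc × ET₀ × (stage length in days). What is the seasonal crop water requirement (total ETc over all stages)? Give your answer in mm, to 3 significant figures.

444 mm

initial: 0.49 × 3.17 × 20 = 31.07 mm
development: 0.75 × 5.86 × 40 = 175.80 mm
mid-season: 1.02 × 6.10 × 30 = 186.66 mm
late-season: 0.73 × 2.78 × 25 = 50.74 mm
Seasonal total = 444.27 mm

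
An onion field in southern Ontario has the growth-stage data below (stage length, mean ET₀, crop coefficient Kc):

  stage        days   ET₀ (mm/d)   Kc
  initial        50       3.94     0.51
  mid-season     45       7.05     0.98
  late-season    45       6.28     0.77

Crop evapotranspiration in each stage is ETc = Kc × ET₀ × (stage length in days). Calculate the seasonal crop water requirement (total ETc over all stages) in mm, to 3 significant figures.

629 mm

initial: 0.51 × 3.94 × 50 = 100.47 mm
mid-season: 0.98 × 7.05 × 45 = 310.91 mm
late-season: 0.77 × 6.28 × 45 = 217.60 mm
Seasonal total = 628.98 mm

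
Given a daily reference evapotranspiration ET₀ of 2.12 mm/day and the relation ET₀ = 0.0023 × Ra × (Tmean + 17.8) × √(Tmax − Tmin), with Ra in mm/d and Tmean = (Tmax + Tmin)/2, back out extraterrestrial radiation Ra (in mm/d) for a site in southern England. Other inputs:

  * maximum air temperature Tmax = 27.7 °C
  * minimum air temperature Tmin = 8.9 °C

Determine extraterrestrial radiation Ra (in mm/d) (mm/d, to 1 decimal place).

Tmean = 18.30 °C; √ΔT = 4.3359
Ra = ET₀ / [0.0023 × (Tmean+17.8) × √ΔT] = 2.12 / (0.0023 × 36.10 × 4.3359) = 5.889 mm/d

5.9 mm/d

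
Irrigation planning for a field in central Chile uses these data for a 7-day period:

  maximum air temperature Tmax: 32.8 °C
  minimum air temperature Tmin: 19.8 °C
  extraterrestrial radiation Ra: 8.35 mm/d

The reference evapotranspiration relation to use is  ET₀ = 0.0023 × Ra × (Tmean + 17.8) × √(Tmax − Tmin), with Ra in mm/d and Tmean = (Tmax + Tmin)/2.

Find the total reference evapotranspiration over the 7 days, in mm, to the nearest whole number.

21 mm

Tmean = (32.8 + 19.8)/2 = 26.30 °C
ET₀ = 0.0023 × 8.35 × (26.30 + 17.8) × √13.0 = 0.0023 × 8.35 × 44.10 × 3.6056 = 3.0537 mm/d
Over 7 days: 3.0537 × 7 = 21.376 mm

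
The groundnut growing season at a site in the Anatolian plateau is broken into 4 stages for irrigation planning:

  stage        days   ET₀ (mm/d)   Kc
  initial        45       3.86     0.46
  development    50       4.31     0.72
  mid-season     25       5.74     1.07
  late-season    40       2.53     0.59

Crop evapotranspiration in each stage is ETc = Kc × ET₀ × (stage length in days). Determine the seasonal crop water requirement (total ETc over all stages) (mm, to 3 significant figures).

initial: 0.46 × 3.86 × 45 = 79.90 mm
development: 0.72 × 4.31 × 50 = 155.16 mm
mid-season: 1.07 × 5.74 × 25 = 153.55 mm
late-season: 0.59 × 2.53 × 40 = 59.71 mm
Seasonal total = 448.32 mm

448 mm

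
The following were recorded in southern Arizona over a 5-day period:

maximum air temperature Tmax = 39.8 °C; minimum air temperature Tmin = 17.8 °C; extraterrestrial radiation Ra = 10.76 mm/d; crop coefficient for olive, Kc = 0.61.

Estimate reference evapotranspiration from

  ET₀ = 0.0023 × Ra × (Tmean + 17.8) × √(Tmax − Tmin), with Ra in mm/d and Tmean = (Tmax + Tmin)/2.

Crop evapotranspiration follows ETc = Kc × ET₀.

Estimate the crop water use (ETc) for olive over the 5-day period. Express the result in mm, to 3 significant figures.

16.5 mm

Tmean = (39.8 + 17.8)/2 = 28.80 °C
ET₀ = 0.0023 × 10.76 × (28.80 + 17.8) × √22.0 = 0.0023 × 10.76 × 46.60 × 4.6904 = 5.4092 mm/d
ETc = Kc × ET₀ = 0.61 × 5.4092 = 3.2996 mm/d
Over 5 days: 3.2996 × 5 = 16.498 mm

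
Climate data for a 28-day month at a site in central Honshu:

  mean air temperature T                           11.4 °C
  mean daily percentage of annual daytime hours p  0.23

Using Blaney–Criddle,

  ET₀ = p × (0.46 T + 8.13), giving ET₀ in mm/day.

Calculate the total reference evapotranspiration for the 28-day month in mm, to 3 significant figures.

86.1 mm

ET₀ = 0.23 × (0.46 × 11.4 + 8.13) = 0.23 × 13.374 = 3.0760 mm/d
Monthly total = 3.0760 × 28 = 86.128 mm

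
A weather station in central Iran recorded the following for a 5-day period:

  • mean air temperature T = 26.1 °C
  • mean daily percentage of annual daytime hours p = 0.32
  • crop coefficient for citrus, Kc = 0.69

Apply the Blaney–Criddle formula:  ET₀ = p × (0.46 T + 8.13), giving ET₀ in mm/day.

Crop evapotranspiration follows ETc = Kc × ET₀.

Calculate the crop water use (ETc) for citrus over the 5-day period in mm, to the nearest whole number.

22 mm

ET₀ = 0.32 × (0.46 × 26.1 + 8.13) = 0.32 × 20.136 = 6.4435 mm/d
ETc = Kc × ET₀ = 0.69 × 6.4435 = 4.4460 mm/d
Over 5 days: 4.4460 × 5 = 22.230 mm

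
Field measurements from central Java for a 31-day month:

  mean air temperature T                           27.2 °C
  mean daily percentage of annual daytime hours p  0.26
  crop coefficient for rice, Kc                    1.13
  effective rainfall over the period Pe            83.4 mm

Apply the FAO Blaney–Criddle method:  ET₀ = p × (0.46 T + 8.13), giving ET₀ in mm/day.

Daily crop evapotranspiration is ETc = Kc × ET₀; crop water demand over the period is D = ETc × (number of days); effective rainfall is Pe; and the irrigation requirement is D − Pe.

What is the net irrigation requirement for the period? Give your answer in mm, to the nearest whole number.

ET₀ = 0.26 × (0.46 × 27.2 + 8.13) = 0.26 × 20.642 = 5.3669 mm/d
ETc = Kc × ET₀ = 1.13 × 5.3669 = 6.0646 mm/d
Crop demand D = ETc × 31 d = 6.0646 × 31 = 188.003 mm
D − Pe = 188.003 − 83.4 = 104.603 mm

105 mm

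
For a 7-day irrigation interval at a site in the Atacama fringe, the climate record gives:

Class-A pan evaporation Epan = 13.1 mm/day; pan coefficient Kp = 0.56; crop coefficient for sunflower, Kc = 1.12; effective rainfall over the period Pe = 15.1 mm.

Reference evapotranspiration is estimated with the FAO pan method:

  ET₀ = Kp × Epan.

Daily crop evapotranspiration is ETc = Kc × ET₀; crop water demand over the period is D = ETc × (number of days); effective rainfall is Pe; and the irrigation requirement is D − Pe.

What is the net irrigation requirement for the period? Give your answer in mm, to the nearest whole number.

ET₀ = 0.56 × 13.1 = 7.3360 mm/d
ETc = Kc × ET₀ = 1.12 × 7.3360 = 8.2163 mm/d
Crop demand D = ETc × 7 d = 8.2163 × 7 = 57.514 mm
D − Pe = 57.514 − 15.1 = 42.414 mm

42 mm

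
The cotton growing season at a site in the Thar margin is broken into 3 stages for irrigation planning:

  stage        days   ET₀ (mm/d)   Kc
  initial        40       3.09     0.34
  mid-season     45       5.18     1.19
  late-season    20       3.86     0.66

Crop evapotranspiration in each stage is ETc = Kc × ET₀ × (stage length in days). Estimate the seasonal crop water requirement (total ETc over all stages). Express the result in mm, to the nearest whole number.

initial: 0.34 × 3.09 × 40 = 42.02 mm
mid-season: 1.19 × 5.18 × 45 = 277.39 mm
late-season: 0.66 × 3.86 × 20 = 50.95 mm
Seasonal total = 370.36 mm

370 mm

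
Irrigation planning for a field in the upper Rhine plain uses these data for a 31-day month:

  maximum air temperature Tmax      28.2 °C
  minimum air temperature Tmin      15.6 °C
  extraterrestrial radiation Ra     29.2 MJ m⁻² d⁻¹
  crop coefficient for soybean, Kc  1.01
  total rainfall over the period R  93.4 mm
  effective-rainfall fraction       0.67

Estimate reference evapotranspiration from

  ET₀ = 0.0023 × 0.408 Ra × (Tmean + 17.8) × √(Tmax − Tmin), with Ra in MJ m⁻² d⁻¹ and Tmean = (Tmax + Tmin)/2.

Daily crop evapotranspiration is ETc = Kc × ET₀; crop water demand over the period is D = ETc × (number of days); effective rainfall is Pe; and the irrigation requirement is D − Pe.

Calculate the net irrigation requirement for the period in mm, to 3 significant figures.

58.3 mm

Tmean = (28.2 + 15.6)/2 = 21.90 °C
0.408 Ra = 0.408 × 29.2 = 11.9136 mm/d equivalent
ET₀ = 0.0023 × 11.9136 × (21.90 + 17.8) × √12.6 = 0.0023 × 11.9136 × 39.70 × 3.5496 = 3.8614 mm/d
ETc = Kc × ET₀ = 1.01 × 3.8614 = 3.9000 mm/d
Crop demand D = ETc × 31 d = 3.9000 × 31 = 120.900 mm
Pe = 0.67 × 93.4 = 62.578 mm
D − Pe = 120.900 − 62.578 = 58.322 mm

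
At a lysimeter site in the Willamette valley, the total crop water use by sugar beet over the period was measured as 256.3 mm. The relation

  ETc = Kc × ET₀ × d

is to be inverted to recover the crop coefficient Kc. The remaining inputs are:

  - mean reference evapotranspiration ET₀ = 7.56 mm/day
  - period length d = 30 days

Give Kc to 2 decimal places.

ETc = Kc × ET₀ × d  ⇒  Kc = ETc / (ET₀ × d)
Kc = 256.3 / (7.56 × 30) = 256.3 / 226.80 = 1.1301

1.13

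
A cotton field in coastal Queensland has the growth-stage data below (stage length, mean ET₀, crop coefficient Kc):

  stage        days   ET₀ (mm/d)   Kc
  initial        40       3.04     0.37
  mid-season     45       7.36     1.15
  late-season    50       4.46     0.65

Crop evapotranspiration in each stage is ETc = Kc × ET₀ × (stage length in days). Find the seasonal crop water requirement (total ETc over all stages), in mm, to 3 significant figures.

571 mm

initial: 0.37 × 3.04 × 40 = 44.99 mm
mid-season: 1.15 × 7.36 × 45 = 380.88 mm
late-season: 0.65 × 4.46 × 50 = 144.95 mm
Seasonal total = 570.82 mm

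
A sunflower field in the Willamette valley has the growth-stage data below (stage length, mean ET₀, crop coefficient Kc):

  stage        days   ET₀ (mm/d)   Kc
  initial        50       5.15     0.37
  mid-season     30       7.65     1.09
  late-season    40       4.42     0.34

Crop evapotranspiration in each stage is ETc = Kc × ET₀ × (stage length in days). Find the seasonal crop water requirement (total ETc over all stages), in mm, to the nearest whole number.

initial: 0.37 × 5.15 × 50 = 95.28 mm
mid-season: 1.09 × 7.65 × 30 = 250.16 mm
late-season: 0.34 × 4.42 × 40 = 60.11 mm
Seasonal total = 405.55 mm

406 mm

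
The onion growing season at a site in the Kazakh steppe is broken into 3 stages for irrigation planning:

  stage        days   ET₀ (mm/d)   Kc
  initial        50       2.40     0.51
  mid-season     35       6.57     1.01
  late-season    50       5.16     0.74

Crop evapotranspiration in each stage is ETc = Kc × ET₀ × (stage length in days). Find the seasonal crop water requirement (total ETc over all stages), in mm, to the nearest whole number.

484 mm

initial: 0.51 × 2.40 × 50 = 61.20 mm
mid-season: 1.01 × 6.57 × 35 = 232.25 mm
late-season: 0.74 × 5.16 × 50 = 190.92 mm
Seasonal total = 484.37 mm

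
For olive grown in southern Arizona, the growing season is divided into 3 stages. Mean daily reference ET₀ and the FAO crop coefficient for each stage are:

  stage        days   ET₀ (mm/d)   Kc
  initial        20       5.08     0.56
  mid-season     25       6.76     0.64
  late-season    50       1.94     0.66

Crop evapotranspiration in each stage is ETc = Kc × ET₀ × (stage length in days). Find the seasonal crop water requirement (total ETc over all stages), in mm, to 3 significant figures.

initial: 0.56 × 5.08 × 20 = 56.90 mm
mid-season: 0.64 × 6.76 × 25 = 108.16 mm
late-season: 0.66 × 1.94 × 50 = 64.02 mm
Seasonal total = 229.08 mm

229 mm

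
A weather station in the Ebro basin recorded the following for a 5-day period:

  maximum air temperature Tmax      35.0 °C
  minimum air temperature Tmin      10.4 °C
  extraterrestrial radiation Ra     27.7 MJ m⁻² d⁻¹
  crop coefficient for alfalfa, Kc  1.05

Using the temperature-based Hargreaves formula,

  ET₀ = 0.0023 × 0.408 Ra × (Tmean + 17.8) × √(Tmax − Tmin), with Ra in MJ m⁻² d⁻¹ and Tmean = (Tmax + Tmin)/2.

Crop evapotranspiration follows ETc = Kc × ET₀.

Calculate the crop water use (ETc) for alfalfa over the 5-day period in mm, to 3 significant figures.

27.4 mm

Tmean = (35.0 + 10.4)/2 = 22.70 °C
0.408 Ra = 0.408 × 27.7 = 11.3016 mm/d equivalent
ET₀ = 0.0023 × 11.3016 × (22.70 + 17.8) × √24.6 = 0.0023 × 11.3016 × 40.50 × 4.9598 = 5.2214 mm/d
ETc = Kc × ET₀ = 1.05 × 5.2214 = 5.4825 mm/d
Over 5 days: 5.4825 × 5 = 27.413 mm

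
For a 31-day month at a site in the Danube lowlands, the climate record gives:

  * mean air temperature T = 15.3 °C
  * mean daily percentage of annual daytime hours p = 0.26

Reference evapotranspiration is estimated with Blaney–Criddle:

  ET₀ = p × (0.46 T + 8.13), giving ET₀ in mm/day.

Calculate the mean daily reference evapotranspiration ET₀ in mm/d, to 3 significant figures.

ET₀ = 0.26 × (0.46 × 15.3 + 8.13) = 0.26 × 15.168 = 3.9437 mm/d

3.94 mm/d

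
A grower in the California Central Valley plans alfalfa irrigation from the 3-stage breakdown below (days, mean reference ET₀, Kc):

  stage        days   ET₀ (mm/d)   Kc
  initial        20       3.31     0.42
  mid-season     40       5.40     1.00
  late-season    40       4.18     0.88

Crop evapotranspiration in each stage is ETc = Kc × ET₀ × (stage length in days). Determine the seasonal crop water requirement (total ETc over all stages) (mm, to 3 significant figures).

initial: 0.42 × 3.31 × 20 = 27.80 mm
mid-season: 1.00 × 5.40 × 40 = 216.00 mm
late-season: 0.88 × 4.18 × 40 = 147.14 mm
Seasonal total = 390.94 mm

391 mm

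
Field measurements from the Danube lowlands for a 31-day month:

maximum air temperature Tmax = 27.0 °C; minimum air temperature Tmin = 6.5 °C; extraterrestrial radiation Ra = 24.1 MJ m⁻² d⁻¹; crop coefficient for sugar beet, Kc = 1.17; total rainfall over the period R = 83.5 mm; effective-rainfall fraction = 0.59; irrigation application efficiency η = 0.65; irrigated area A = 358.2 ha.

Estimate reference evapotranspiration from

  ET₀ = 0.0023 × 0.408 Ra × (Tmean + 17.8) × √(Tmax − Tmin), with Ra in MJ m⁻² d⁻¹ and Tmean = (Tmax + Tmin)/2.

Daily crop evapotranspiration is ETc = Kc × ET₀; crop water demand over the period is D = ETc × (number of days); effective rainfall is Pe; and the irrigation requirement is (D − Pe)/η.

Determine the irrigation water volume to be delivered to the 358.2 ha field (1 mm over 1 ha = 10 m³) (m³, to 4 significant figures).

435600 m³

Tmean = (27.0 + 6.5)/2 = 16.75 °C
0.408 Ra = 0.408 × 24.1 = 9.8328 mm/d equivalent
ET₀ = 0.0023 × 9.8328 × (16.75 + 17.8) × √20.5 = 0.0023 × 9.8328 × 34.55 × 4.5277 = 3.5378 mm/d
ETc = Kc × ET₀ = 1.17 × 3.5378 = 4.1392 mm/d
Crop demand D = ETc × 31 d = 4.1392 × 31 = 128.315 mm
Pe = 0.59 × 83.5 = 49.265 mm
D − Pe = 128.315 − 49.265 = 79.050 mm
Gross irrigation = 79.050 / 0.65 = 121.615 mm
Volume = 121.615 mm × 358.2 ha × 10 = 435624.9 m³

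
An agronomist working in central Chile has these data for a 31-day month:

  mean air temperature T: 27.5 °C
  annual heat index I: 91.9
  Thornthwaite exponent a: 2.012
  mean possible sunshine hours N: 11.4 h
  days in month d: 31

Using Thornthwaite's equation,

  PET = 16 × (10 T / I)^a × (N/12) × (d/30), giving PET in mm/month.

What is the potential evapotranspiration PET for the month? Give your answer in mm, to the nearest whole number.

10T/I = 10 × 27.5 / 91.9 = 2.9924
(10T/I)^a = 2.9924^2.012 = 9.0730
Uncorrected PET = 16 × 9.0730 = 145.168 mm
Correction = (N/12)(d/30) = (11.4/12)(31/30) = 0.9817
PET = 145.168 × 0.9817 = 142.511 mm/month

143 mm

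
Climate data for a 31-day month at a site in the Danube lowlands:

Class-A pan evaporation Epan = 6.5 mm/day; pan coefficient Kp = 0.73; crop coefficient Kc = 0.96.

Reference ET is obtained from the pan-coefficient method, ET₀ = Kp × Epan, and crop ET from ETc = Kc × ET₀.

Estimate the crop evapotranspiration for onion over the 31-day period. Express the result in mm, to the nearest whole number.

141 mm

ET₀ = 0.73 × 6.5 = 4.7450 mm/d
ETc = Kc × ET₀ = 0.96 × 4.7450 = 4.5552 mm/d
Over 31 days: 4.5552 × 31 = 141.211 mm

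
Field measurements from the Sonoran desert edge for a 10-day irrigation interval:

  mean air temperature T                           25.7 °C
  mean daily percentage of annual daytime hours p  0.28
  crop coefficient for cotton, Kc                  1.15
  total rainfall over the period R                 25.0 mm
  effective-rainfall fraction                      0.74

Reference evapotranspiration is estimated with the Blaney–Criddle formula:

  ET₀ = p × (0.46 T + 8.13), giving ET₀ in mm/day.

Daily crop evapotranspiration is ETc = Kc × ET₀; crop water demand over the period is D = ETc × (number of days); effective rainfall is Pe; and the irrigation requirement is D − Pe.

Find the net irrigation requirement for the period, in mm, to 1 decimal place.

45.7 mm

ET₀ = 0.28 × (0.46 × 25.7 + 8.13) = 0.28 × 19.952 = 5.5866 mm/d
ETc = Kc × ET₀ = 1.15 × 5.5866 = 6.4246 mm/d
Crop demand D = ETc × 10 d = 6.4246 × 10 = 64.246 mm
Pe = 0.74 × 25.0 = 18.500 mm
D − Pe = 64.246 − 18.500 = 45.746 mm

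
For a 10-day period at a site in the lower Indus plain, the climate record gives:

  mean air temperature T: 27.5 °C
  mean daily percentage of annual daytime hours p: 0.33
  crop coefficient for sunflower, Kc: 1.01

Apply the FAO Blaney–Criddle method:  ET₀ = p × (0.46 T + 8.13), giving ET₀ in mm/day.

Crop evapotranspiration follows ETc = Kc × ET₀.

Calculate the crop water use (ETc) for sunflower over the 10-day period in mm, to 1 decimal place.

69.3 mm

ET₀ = 0.33 × (0.46 × 27.5 + 8.13) = 0.33 × 20.780 = 6.8574 mm/d
ETc = Kc × ET₀ = 1.01 × 6.8574 = 6.9260 mm/d
Over 10 days: 6.9260 × 10 = 69.260 mm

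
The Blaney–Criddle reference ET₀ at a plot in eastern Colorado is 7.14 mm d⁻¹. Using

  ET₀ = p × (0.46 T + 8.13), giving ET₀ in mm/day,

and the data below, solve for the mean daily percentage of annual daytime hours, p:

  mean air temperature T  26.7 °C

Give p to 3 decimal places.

p = ET₀ / (0.46 T + 8.13) = 7.14 / (0.46 × 26.7 + 8.13) = 7.14 / 20.412 = 0.3498

0.350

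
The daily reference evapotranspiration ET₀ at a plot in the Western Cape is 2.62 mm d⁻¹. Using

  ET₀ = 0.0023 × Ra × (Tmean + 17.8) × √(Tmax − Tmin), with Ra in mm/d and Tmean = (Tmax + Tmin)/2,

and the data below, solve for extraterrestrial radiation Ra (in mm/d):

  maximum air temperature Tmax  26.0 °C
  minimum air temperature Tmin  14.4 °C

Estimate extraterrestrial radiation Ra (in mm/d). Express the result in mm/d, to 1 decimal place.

Tmean = 20.20 °C; √ΔT = 3.4059
Ra = ET₀ / [0.0023 × (Tmean+17.8) × √ΔT] = 2.62 / (0.0023 × 38.00 × 3.4059) = 8.802 mm/d

8.8 mm/d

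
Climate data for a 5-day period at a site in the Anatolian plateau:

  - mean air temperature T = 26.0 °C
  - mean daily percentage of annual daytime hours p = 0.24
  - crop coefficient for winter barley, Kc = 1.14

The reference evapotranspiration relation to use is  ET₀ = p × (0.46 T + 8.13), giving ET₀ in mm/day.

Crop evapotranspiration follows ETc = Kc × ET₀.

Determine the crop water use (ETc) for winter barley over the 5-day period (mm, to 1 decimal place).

27.5 mm

ET₀ = 0.24 × (0.46 × 26.0 + 8.13) = 0.24 × 20.090 = 4.8216 mm/d
ETc = Kc × ET₀ = 1.14 × 4.8216 = 5.4966 mm/d
Over 5 days: 5.4966 × 5 = 27.483 mm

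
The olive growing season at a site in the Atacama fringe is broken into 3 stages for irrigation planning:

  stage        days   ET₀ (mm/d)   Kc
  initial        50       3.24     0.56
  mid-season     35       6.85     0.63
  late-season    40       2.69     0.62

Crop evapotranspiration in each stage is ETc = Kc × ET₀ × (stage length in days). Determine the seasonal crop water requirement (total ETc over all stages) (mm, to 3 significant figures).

308 mm

initial: 0.56 × 3.24 × 50 = 90.72 mm
mid-season: 0.63 × 6.85 × 35 = 151.04 mm
late-season: 0.62 × 2.69 × 40 = 66.71 mm
Seasonal total = 308.47 mm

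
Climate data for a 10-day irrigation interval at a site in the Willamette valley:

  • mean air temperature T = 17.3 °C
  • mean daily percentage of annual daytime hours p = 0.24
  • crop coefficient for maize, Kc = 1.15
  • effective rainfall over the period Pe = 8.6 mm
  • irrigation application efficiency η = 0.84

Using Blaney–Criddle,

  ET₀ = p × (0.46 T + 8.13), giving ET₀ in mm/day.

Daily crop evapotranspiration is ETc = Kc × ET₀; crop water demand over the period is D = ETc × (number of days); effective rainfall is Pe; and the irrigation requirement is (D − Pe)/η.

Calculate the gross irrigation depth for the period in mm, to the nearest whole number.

43 mm

ET₀ = 0.24 × (0.46 × 17.3 + 8.13) = 0.24 × 16.088 = 3.8611 mm/d
ETc = Kc × ET₀ = 1.15 × 3.8611 = 4.4403 mm/d
Crop demand D = ETc × 10 d = 4.4403 × 10 = 44.403 mm
D − Pe = 44.403 − 8.6 = 35.803 mm
Gross irrigation = 35.803 / 0.84 = 42.623 mm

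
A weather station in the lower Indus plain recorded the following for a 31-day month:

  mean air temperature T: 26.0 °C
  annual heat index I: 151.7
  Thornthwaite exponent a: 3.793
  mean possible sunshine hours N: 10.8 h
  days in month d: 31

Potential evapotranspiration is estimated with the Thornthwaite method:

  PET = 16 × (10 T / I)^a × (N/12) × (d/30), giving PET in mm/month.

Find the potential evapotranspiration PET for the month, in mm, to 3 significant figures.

115 mm

10T/I = 10 × 26.0 / 151.7 = 1.7139
(10T/I)^a = 1.7139^3.793 = 7.7180
Uncorrected PET = 16 × 7.7180 = 123.488 mm
Correction = (N/12)(d/30) = (10.8/12)(31/30) = 0.9300
PET = 123.488 × 0.9300 = 114.844 mm/month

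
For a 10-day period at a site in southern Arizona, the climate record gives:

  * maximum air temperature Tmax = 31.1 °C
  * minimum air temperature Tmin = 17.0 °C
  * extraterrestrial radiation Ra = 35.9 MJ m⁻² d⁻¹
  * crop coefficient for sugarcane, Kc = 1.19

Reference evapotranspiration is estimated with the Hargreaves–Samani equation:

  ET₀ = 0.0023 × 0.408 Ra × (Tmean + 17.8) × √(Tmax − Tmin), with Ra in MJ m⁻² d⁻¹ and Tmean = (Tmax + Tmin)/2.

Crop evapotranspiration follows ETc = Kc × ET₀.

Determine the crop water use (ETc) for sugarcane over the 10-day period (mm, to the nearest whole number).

63 mm

Tmean = (31.1 + 17.0)/2 = 24.05 °C
0.408 Ra = 0.408 × 35.9 = 14.6472 mm/d equivalent
ET₀ = 0.0023 × 14.6472 × (24.05 + 17.8) × √14.1 = 0.0023 × 14.6472 × 41.85 × 3.7550 = 5.2940 mm/d
ETc = Kc × ET₀ = 1.19 × 5.2940 = 6.2999 mm/d
Over 10 days: 6.2999 × 10 = 62.999 mm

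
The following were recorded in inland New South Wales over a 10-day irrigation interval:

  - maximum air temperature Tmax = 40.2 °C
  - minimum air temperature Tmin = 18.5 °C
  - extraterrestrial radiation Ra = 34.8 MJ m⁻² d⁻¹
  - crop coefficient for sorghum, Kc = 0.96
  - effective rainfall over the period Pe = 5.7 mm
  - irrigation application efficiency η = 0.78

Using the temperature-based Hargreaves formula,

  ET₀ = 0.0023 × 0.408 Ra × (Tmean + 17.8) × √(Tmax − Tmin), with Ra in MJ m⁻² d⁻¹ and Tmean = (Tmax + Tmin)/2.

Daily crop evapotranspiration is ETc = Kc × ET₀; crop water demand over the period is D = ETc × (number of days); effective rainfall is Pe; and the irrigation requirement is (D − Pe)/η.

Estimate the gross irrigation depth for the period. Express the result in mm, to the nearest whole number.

Tmean = (40.2 + 18.5)/2 = 29.35 °C
0.408 Ra = 0.408 × 34.8 = 14.1984 mm/d equivalent
ET₀ = 0.0023 × 14.1984 × (29.35 + 17.8) × √21.7 = 0.0023 × 14.1984 × 47.15 × 4.6583 = 7.1726 mm/d
ETc = Kc × ET₀ = 0.96 × 7.1726 = 6.8857 mm/d
Crop demand D = ETc × 10 d = 6.8857 × 10 = 68.857 mm
D − Pe = 68.857 − 5.7 = 63.157 mm
Gross irrigation = 63.157 / 0.78 = 80.971 mm

81 mm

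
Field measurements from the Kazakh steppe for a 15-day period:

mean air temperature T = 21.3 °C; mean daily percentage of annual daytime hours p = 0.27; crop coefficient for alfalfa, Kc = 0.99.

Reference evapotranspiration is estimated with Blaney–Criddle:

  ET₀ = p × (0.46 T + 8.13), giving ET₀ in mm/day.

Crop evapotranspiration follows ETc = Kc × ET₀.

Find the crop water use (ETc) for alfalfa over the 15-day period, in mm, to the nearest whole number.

72 mm

ET₀ = 0.27 × (0.46 × 21.3 + 8.13) = 0.27 × 17.928 = 4.8406 mm/d
ETc = Kc × ET₀ = 0.99 × 4.8406 = 4.7922 mm/d
Over 15 days: 4.7922 × 15 = 71.883 mm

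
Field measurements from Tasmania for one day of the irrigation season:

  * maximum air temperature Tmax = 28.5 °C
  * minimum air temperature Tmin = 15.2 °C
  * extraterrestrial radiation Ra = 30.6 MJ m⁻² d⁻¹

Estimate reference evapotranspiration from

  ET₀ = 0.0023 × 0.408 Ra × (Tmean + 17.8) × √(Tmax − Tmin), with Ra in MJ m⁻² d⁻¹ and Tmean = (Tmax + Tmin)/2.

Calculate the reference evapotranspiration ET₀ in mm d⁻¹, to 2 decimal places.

Tmean = (28.5 + 15.2)/2 = 21.85 °C
0.408 Ra = 0.408 × 30.6 = 12.4848 mm/d equivalent
ET₀ = 0.0023 × 12.4848 × (21.85 + 17.8) × √13.3 = 0.0023 × 12.4848 × 39.65 × 3.6469 = 4.1522 mm/d

4.15 mm d⁻¹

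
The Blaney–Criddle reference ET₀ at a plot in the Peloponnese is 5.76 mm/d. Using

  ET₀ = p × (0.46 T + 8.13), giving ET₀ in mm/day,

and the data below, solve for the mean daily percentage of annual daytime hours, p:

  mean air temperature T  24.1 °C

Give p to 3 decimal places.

0.300

p = ET₀ / (0.46 T + 8.13) = 5.76 / (0.46 × 24.1 + 8.13) = 5.76 / 19.216 = 0.2998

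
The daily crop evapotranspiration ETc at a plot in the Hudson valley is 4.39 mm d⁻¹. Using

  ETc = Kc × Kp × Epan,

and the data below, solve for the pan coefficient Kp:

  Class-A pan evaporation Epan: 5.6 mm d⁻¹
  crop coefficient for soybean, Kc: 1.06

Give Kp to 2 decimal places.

0.74

ETc = Kc × Kp × Epan  ⇒  Kp = ETc / (Kc × Epan)
Kp = 4.39 / (1.06 × 5.6) = 4.39 / 5.936 = 0.7396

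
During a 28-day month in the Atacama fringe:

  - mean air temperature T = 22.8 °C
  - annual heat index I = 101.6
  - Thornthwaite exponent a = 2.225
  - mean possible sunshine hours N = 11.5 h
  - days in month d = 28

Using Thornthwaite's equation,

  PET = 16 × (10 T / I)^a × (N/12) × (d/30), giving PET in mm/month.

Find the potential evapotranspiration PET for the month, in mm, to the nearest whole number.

10T/I = 10 × 22.8 / 101.6 = 2.2441
(10T/I)^a = 2.2441^2.225 = 6.0404
Uncorrected PET = 16 × 6.0404 = 96.646 mm
Correction = (N/12)(d/30) = (11.5/12)(28/30) = 0.8944
PET = 96.646 × 0.8944 = 86.440 mm/month

86 mm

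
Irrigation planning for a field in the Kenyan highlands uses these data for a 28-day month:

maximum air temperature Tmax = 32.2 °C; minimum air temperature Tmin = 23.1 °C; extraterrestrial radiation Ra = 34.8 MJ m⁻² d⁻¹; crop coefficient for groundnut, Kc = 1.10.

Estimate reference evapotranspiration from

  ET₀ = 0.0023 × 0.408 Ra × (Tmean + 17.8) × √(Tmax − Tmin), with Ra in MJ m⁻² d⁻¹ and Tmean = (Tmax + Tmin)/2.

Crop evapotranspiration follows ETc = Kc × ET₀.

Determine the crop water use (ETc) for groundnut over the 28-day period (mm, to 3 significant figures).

138 mm

Tmean = (32.2 + 23.1)/2 = 27.65 °C
0.408 Ra = 0.408 × 34.8 = 14.1984 mm/d equivalent
ET₀ = 0.0023 × 14.1984 × (27.65 + 17.8) × √9.1 = 0.0023 × 14.1984 × 45.45 × 3.0166 = 4.4773 mm/d
ETc = Kc × ET₀ = 1.10 × 4.4773 = 4.9250 mm/d
Over 28 days: 4.9250 × 28 = 137.900 mm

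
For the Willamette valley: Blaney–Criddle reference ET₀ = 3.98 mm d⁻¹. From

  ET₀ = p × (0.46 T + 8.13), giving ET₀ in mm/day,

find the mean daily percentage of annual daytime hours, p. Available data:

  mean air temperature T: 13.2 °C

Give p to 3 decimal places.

0.280

p = ET₀ / (0.46 T + 8.13) = 3.98 / (0.46 × 13.2 + 8.13) = 3.98 / 14.202 = 0.2802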